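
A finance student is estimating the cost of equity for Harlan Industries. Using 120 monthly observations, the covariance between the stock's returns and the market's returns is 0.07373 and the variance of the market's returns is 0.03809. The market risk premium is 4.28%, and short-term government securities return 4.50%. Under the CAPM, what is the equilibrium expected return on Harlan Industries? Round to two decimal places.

12.78%

β = Cov(R_i, R_m) / Var(R_m) = 0.07373 / 0.03809 = 1.9357
E(R) = R_f + β × MRP = 4.50% + 1.9357 × 4.28% = 12.78%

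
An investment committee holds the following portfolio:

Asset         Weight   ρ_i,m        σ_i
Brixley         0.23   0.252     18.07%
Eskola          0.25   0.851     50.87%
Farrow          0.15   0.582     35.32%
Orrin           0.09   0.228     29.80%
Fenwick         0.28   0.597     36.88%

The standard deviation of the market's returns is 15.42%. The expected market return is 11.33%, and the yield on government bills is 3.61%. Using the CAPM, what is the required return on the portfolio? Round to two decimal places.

β_Brixley = 0.252 × 18.07% / 15.42% = 0.2953
β_Eskola = 0.851 × 50.87% / 15.42% = 2.8074
β_Farrow = 0.582 × 35.32% / 15.42% = 1.3331
β_Orrin = 0.228 × 29.80% / 15.42% = 0.4406
β_Fenwick = 0.597 × 36.88% / 15.42% = 1.4278
β_P = Σ w_i β_i = 0.23×0.2953 + 0.25×2.8074 + 0.15×1.3331 + 0.09×0.4406 + 0.28×1.4278 = 1.4092
MRP = 11.33% − 3.61% = 7.72%
E(R_P) = R_f + β_P × MRP = 3.61% + 1.4092 × 7.72% = 14.49%

14.49%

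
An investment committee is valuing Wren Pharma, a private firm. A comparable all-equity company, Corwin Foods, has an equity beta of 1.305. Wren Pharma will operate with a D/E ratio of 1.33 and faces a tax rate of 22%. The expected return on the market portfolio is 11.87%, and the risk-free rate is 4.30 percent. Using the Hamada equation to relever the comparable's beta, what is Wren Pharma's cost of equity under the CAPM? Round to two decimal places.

24.43%

β_L = β_U × [1 + (1 − t)(D/E)] = 1.305 × [1 + (1 − 0.22) × 1.33]
    = 1.305 × [1 + 0.78 × 1.33] = 1.305 × 2.0374 = 2.6588
MRP = 11.87% − 4.30% = 7.57%
E(R) = R_f + β_L × MRP = 4.30% + 2.6588 × 7.57% = 24.43%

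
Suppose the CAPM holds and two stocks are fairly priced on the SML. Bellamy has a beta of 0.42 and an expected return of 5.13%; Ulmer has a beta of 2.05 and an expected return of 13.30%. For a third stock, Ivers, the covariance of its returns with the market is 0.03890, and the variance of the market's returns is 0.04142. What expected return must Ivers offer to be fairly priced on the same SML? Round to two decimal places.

7.73%

MRP = (13.30% − 5.13%) / (2.05 − 0.42) = 5.0123%
R_f = 5.13% − 0.42 × 5.0123% = 3.0248%
β_Ivers = Cov / Var(R_m) = 0.03890 / 0.04142 = 0.9392
E(R_Ivers) = R_f + β × MRP = 3.0248% + 0.9392 × 5.0123% = 7.73%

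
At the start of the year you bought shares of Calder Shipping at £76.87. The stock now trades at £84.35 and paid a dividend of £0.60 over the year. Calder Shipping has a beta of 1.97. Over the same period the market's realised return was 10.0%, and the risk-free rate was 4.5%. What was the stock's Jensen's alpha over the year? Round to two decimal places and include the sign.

Realised HPR = (P1 + D1 − P0) / P0 = (84.35 + 0.60 − 76.87) / 76.87 = 8.08 / 76.87 = 10.5113%
MRP = 10.0% − 4.5% = 5.50%
CAPM required = R_f + β·MRP = 4.5% + 1.97 × 5.5% = 15.3350%
α = realised − required = 10.5113% − 15.3350% = -4.82%

-4.82%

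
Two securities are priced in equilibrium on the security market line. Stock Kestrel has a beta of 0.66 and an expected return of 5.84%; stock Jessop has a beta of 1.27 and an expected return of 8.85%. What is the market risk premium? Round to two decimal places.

Both satisfy E(R) = R_f + β·MRP, so the slope of the SML is
MRP = (8.85% − 5.84%) / (1.27 − 0.66) = 3.01% / 0.61 = 4.9344%

4.93%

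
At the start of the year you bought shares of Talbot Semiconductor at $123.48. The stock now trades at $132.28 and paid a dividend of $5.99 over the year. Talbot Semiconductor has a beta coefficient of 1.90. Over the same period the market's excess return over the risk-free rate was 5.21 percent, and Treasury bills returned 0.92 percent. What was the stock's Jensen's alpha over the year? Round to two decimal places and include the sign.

+1.16%

Realised HPR = (P1 + D1 − P0) / P0 = (132.28 + 5.99 − 123.48) / 123.48 = 14.79 / 123.48 = 11.9776%
CAPM required = R_f + β·MRP = 0.92% + 1.90 × 5.21% = 10.8190%
α = realised − required = 11.9776% − 10.8190% = +1.16%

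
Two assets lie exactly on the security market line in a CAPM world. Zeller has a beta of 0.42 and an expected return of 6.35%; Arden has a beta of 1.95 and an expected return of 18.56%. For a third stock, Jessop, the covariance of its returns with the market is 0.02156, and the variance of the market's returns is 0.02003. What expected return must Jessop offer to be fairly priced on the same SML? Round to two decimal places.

MRP = (18.56% − 6.35%) / (1.95 − 0.42) = 7.9804%
R_f = 6.35% − 0.42 × 7.9804% = 2.9982%
β_Jessop = Cov / Var(R_m) = 0.02156 / 0.02003 = 1.0764
E(R_Jessop) = R_f + β × MRP = 2.9982% + 1.0764 × 7.9804% = 11.59%

11.59%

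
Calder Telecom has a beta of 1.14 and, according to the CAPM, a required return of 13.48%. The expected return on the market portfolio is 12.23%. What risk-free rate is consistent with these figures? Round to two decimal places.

E(R) = R_f + β(E(R_m) − R_f) = R_f(1 − β) + β·E(R_m)
13.48% = R_f × (1 − 1.14) + 1.14 × 12.23%
13.48% = R_f × -0.14 + 13.9422%
R_f = (13.48% − 13.9422%) / -0.14 = 3.30%

3.30%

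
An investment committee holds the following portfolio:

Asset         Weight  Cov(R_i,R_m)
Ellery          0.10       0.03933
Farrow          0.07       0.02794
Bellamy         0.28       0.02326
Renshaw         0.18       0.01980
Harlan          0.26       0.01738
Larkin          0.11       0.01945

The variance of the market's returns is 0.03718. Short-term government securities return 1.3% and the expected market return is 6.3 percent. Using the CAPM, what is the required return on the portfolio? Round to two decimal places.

4.34%

β_Ellery = 0.03933 / 0.03718 = 1.0578
β_Farrow = 0.02794 / 0.03718 = 0.7515
β_Bellamy = 0.02326 / 0.03718 = 0.6256
β_Renshaw = 0.01980 / 0.03718 = 0.5325
β_Harlan = 0.01738 / 0.03718 = 0.4675
β_Larkin = 0.01945 / 0.03718 = 0.5231
β_P = Σ w_i β_i = 0.10×1.0578 + 0.07×0.7515 + 0.28×0.6256 + 0.18×0.5325 + 0.26×0.4675 + 0.11×0.5231 = 0.6085
MRP = 6.3% − 1.3% = 5.00%
E(R_P) = R_f + β_P × MRP = 1.3% + 0.6085 × 5.0% = 4.34%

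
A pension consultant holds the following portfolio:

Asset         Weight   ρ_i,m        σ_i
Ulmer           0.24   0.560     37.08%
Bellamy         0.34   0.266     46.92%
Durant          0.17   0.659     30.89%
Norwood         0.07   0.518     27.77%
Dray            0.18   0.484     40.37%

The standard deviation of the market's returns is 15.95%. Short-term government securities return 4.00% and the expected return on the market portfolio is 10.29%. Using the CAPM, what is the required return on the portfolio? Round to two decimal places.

β_Ulmer = 0.560 × 37.08% / 15.95% = 1.3019
β_Bellamy = 0.266 × 46.92% / 15.95% = 0.7825
β_Durant = 0.659 × 30.89% / 15.95% = 1.2763
β_Norwood = 0.518 × 27.77% / 15.95% = 0.9019
β_Dray = 0.484 × 40.37% / 15.95% = 1.2250
β_P = Σ w_i β_i = 0.24×1.3019 + 0.34×0.7825 + 0.17×1.2763 + 0.07×0.9019 + 0.18×1.2250 = 1.0791
MRP = 10.29% − 4.00% = 6.29%
E(R_P) = R_f + β_P × MRP = 4.00% + 1.0791 × 6.29% = 10.79%

10.79%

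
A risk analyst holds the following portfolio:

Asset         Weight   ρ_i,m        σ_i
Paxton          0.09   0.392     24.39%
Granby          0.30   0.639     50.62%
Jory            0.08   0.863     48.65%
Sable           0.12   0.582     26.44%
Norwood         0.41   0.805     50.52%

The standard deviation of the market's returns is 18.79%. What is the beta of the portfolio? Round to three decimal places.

1.727

β_Paxton = 0.392 × 24.39% / 18.79% = 0.5088
β_Granby = 0.639 × 50.62% / 18.79% = 1.7215
β_Jory = 0.863 × 48.65% / 18.79% = 2.2344
β_Sable = 0.582 × 26.44% / 18.79% = 0.8190
β_Norwood = 0.805 × 50.52% / 18.79% = 2.1644
β_P = Σ w_i β_i = 0.09×0.5088 + 0.30×1.7215 + 0.08×2.2344 + 0.12×0.8190 + 0.41×2.1644 = 1.7267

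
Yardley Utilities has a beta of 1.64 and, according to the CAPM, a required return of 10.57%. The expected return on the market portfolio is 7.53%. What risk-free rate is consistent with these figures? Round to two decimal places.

2.78%

E(R) = R_f + β(E(R_m) − R_f) = R_f(1 − β) + β·E(R_m)
10.57% = R_f × (1 − 1.64) + 1.64 × 7.53%
10.57% = R_f × -0.64 + 12.3492%
R_f = (10.57% − 12.3492%) / -0.64 = 2.78%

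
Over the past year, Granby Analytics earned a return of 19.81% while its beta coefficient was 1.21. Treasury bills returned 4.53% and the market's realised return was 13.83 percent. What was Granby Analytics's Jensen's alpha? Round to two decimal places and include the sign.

Market excess return = 13.83% − 4.53% = 9.30%
CAPM benchmark = R_f + β(R_m − R_f) = 4.53% + 1.21 × 9.30% = 15.7830%
α = actual − benchmark = 19.81% − 15.7830% = +4.03%

+4.03%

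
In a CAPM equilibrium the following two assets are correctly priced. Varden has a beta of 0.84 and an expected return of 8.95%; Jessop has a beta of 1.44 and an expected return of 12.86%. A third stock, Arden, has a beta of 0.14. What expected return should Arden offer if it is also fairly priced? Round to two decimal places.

4.39%

MRP (SML slope) = (12.86% − 8.95%) / (1.44 − 0.84) = 3.91% / 0.60 = 6.5167%
R_f (intercept) = 8.95% − 0.84 × 6.5167% = 3.4760%
E(R_Arden) = R_f + β × MRP = 3.4760% + 0.14 × 6.5167% = 4.39%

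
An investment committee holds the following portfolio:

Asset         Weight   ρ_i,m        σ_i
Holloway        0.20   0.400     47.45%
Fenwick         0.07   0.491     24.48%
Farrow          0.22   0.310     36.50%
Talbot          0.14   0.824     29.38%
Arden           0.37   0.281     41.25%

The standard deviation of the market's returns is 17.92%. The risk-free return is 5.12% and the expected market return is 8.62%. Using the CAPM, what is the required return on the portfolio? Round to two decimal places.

β_Holloway = 0.400 × 47.45% / 17.92% = 1.0592
β_Fenwick = 0.491 × 24.48% / 17.92% = 0.6707
β_Farrow = 0.310 × 36.50% / 17.92% = 0.6314
β_Talbot = 0.824 × 29.38% / 17.92% = 1.3510
β_Arden = 0.281 × 41.25% / 17.92% = 0.6468
β_P = Σ w_i β_i = 0.20×1.0592 + 0.07×0.6707 + 0.22×0.6314 + 0.14×1.3510 + 0.37×0.6468 = 0.8262
MRP = 8.62% − 5.12% = 3.50%
E(R_P) = R_f + β_P × MRP = 5.12% + 0.8262 × 3.50% = 8.01%

8.01%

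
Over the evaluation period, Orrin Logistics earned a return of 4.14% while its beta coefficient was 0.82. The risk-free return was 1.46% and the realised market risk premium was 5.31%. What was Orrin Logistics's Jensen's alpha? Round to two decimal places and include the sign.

CAPM benchmark = R_f + β(R_m − R_f) = 1.46% + 0.82 × 5.31% = 5.8142%
α = actual − benchmark = 4.14% − 5.8142% = -1.67%

-1.67%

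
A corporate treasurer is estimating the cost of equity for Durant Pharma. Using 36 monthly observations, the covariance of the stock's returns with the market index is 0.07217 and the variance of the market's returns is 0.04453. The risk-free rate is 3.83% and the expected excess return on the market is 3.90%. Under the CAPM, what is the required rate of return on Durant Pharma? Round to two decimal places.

β = Cov(R_i, R_m) / Var(R_m) = 0.07217 / 0.04453 = 1.6207
E(R) = R_f + β × MRP = 3.83% + 1.6207 × 3.90% = 10.15%

10.15%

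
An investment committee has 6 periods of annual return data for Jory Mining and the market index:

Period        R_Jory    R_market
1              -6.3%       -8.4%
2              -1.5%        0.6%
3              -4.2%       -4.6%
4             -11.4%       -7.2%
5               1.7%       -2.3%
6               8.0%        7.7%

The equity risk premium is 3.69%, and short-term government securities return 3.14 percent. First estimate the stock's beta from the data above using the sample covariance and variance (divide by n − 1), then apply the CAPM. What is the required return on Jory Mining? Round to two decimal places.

6.91%

Mean R_i = (-6.3 − 1.5 − 4.2 − 11.4 + 1.7 + 8.0) / 6 = -2.2833%
Mean R_m = (-8.4 + 0.6 − 4.6 − 7.2 − 2.3 + 7.7) / 6 = -2.3667%
Σ(R_i − R̄_i)(R_m − R̄_m) = 178.6867  ⇒  Cov = 178.6867 / 5 = 35.7373
Σ(R_m − R̄_m)² = 174.8933  ⇒  Var(R_m) = 174.8933 / 5 = 34.9787
β = Cov / Var(R_m) = 35.7373 / 34.9787 = 1.0217
E(R) = R_f + β × MRP = 3.14% + 1.0217 × 3.69% = 6.91%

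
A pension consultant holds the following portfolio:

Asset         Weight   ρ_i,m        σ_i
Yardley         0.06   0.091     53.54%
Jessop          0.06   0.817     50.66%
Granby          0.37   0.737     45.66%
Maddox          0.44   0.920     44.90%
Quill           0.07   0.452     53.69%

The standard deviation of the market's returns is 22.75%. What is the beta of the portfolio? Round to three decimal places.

1.543

β_Yardley = 0.091 × 53.54% / 22.75% = 0.2142
β_Jessop = 0.817 × 50.66% / 22.75% = 1.8193
β_Granby = 0.737 × 45.66% / 22.75% = 1.4792
β_Maddox = 0.920 × 44.90% / 22.75% = 1.8157
β_Quill = 0.452 × 53.69% / 22.75% = 1.0667
β_P = Σ w_i β_i = 0.06×0.2142 + 0.06×1.8193 + 0.37×1.4792 + 0.44×1.8157 + 0.07×1.0667 = 1.5429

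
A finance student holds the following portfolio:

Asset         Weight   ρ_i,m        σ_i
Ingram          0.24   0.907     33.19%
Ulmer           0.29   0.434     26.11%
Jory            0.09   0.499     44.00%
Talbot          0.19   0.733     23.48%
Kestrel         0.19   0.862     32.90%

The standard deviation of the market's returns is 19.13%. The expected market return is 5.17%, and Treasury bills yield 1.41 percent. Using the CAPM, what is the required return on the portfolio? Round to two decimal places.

β_Ingram = 0.907 × 33.19% / 19.13% = 1.5736
β_Ulmer = 0.434 × 26.11% / 19.13% = 0.5924
β_Jory = 0.499 × 44.00% / 19.13% = 1.1477
β_Talbot = 0.733 × 23.48% / 19.13% = 0.8997
β_Kestrel = 0.862 × 32.90% / 19.13% = 1.4825
β_P = Σ w_i β_i = 0.24×1.5736 + 0.29×0.5924 + 0.09×1.1477 + 0.19×0.8997 + 0.19×1.4825 = 1.1054
MRP = 5.17% − 1.41% = 3.76%
E(R_P) = R_f + β_P × MRP = 1.41% + 1.1054 × 3.76% = 5.57%

5.57%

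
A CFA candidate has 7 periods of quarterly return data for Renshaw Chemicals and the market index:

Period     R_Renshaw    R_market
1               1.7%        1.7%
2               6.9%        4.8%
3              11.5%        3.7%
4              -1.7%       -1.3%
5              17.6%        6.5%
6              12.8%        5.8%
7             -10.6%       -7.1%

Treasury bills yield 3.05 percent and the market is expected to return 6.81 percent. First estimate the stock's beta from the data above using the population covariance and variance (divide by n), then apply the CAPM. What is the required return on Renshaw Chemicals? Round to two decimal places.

Mean R_i = (1.7 + 6.9 + 11.5 − 1.7 + 17.6 + 12.8 − 10.6) / 7 = 5.4571%
Mean R_m = (1.7 + 4.8 + 3.7 − 1.3 + 6.5 + 5.8 − 7.1) / 7 = 2.0143%
Σ(R_i − R̄_i)(R_m − R̄_m) = 267.7243  ⇒  Cov = 267.7243 / 7 = 38.2463
Σ(R_m − R̄_m)² = 139.2086  ⇒  Var(R_m) = 139.2086 / 7 = 19.8869
β = Cov / Var(R_m) = 38.2463 / 19.8869 = 1.9232
MRP = 6.81% − 3.05% = 3.76%
E(R) = R_f + β × MRP = 3.05% + 1.9232 × 3.76% = 10.28%

10.28%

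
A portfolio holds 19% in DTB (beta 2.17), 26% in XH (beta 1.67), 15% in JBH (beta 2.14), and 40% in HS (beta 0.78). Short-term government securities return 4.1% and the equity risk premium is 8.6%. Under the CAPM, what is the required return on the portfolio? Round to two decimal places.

16.82%

β_P = Σ w_i β_i = 0.19×2.17 + 0.26×1.67 + 0.15×2.14 + 0.40×0.78 = 1.4795
E(R_P) = R_f + β_P × MRP = 4.1% + 1.4795 × 8.6% = 16.82%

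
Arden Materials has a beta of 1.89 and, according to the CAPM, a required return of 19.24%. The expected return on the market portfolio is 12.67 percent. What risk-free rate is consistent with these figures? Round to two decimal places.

5.29%

E(R) = R_f + β(E(R_m) − R_f) = R_f(1 − β) + β·E(R_m)
19.24% = R_f × (1 − 1.89) + 1.89 × 12.67%
19.24% = R_f × -0.89 + 23.9463%
R_f = (19.24% − 23.9463%) / -0.89 = 5.29%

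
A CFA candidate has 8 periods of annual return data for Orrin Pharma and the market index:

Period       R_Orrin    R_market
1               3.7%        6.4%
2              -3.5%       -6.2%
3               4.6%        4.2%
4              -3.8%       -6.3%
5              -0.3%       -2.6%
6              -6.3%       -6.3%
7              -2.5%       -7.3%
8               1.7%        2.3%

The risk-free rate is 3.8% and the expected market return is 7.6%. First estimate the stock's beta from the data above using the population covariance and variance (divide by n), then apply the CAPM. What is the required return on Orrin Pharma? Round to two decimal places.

Mean R_i = (3.7 − 3.5 + 4.6 − 3.8 − 0.3 − 6.3 − 2.5 + 1.7) / 8 = -0.8000%
Mean R_m = (6.4 − 6.2 + 4.2 − 6.3 − 2.6 − 6.3 − 7.3 + 2.3) / 8 = -1.9750%
Σ(R_i − R̄_i)(R_m − R̄_m) = 138.6300  ⇒  Cov = 138.6300 / 8 = 17.3288
Σ(R_m − R̄_m)² = 210.5550  ⇒  Var(R_m) = 210.5550 / 8 = 26.3194
β = Cov / Var(R_m) = 17.3288 / 26.3194 = 0.6584
MRP = 7.6% − 3.8% = 3.80%
E(R) = R_f + β × MRP = 3.8% + 0.6584 × 3.8% = 6.30%

6.30%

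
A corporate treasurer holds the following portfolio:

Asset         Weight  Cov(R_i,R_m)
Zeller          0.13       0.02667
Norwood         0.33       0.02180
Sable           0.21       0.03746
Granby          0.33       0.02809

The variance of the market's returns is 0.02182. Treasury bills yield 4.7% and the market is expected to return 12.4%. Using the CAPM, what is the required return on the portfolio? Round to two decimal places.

14.51%

β_Zeller = 0.02667 / 0.02182 = 1.2223
β_Norwood = 0.02180 / 0.02182 = 0.9991
β_Sable = 0.03746 / 0.02182 = 1.7168
β_Granby = 0.02809 / 0.02182 = 1.2874
β_P = Σ w_i β_i = 0.13×1.2223 + 0.33×0.9991 + 0.21×1.7168 + 0.33×1.2874 = 1.2740
MRP = 12.4% − 4.7% = 7.70%
E(R_P) = R_f + β_P × MRP = 4.7% + 1.2740 × 7.7% = 14.51%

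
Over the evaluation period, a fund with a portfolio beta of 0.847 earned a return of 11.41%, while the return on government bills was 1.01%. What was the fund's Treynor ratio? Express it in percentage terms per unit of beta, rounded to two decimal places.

12.28%

Treynor = (R_P − R_f) / β_P = (11.41% − 1.01%) / 0.8470 = 10.40% / 0.8470 = 12.28%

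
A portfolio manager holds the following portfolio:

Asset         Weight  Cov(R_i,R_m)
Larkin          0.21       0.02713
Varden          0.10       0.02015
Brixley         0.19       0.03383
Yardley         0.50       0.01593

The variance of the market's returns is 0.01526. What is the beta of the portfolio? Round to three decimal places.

β_Larkin = 0.02713 / 0.01526 = 1.7779
β_Varden = 0.02015 / 0.01526 = 1.3204
β_Brixley = 0.03383 / 0.01526 = 2.2169
β_Yardley = 0.01593 / 0.01526 = 1.0439
β_P = Σ w_i β_i = 0.21×1.7779 + 0.10×1.3204 + 0.19×2.2169 + 0.50×1.0439 = 1.4486

1.449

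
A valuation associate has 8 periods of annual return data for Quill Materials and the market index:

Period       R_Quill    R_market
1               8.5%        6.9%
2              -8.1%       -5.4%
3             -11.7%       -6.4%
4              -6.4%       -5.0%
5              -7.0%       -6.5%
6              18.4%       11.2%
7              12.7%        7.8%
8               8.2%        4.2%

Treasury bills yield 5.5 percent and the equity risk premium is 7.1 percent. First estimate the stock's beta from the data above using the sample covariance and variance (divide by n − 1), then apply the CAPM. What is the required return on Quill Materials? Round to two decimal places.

Mean R_i = (8.5 − 8.1 − 11.7 − 6.4 − 7.0 + 18.4 + 12.7 + 8.2) / 8 = 1.8250%
Mean R_m = (6.9 − 5.4 − 6.4 − 5.0 − 6.5 + 11.2 + 7.8 + 4.2) / 8 = 0.8500%
Σ(R_i − R̄_i)(R_m − R̄_m) = 581.9400  ⇒  Cov = 581.9400 / 7 = 83.1343
Σ(R_m − R̄_m)² = 383.1200  ⇒  Var(R_m) = 383.1200 / 7 = 54.7314
β = Cov / Var(R_m) = 83.1343 / 54.7314 = 1.5190
E(R) = R_f + β × MRP = 5.5% + 1.5190 × 7.1% = 16.28%

16.28%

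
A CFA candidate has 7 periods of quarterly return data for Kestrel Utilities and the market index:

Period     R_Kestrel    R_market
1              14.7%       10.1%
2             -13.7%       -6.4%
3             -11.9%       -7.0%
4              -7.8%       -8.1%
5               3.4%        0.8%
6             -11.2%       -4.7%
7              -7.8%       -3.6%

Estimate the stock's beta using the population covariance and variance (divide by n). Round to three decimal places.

Mean R_i = (14.7 − 13.7 − 11.9 − 7.8 + 3.4 − 11.2 − 7.8) / 7 = -4.9000%
Mean R_m = (10.1 − 6.4 − 7.0 − 8.1 + 0.8 − 4.7 − 3.6) / 7 = -2.7000%
Σ(R_i − R̄_i)(R_m − R̄_m) = 373.4600  ⇒  Cov = 373.4600 / 7 = 53.3514
Σ(R_m − R̄_m)² = 242.2400  ⇒  Var(R_m) = 242.2400 / 7 = 34.6057
β = Cov / Var(R_m) = 53.3514 / 34.6057 = 1.5417

1.542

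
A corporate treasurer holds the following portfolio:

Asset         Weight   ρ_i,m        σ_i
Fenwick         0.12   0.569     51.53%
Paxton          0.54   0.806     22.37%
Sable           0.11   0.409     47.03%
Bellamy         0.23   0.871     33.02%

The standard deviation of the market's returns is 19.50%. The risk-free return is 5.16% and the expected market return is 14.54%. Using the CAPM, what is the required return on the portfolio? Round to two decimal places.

β_Fenwick = 0.569 × 51.53% / 19.50% = 1.5036
β_Paxton = 0.806 × 22.37% / 19.50% = 0.9246
β_Sable = 0.409 × 47.03% / 19.50% = 0.9864
β_Bellamy = 0.871 × 33.02% / 19.50% = 1.4749
β_P = Σ w_i β_i = 0.12×1.5036 + 0.54×0.9246 + 0.11×0.9864 + 0.23×1.4749 = 1.1274
MRP = 14.54% − 5.16% = 9.38%
E(R_P) = R_f + β_P × MRP = 5.16% + 1.1274 × 9.38% = 15.74%

15.74%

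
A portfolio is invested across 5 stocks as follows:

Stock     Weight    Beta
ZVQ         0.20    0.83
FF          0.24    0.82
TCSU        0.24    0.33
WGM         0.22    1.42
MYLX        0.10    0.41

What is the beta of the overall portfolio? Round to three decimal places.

β_P = Σ w_i β_i = 0.20×0.83 + 0.24×0.82 + 0.24×0.33 + 0.22×1.42 + 0.10×0.41 = 0.7954

0.795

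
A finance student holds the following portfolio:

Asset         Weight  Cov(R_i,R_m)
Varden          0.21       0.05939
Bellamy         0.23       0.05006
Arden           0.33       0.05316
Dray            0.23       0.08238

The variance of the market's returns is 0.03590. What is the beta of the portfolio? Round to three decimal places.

1.685

β_Varden = 0.05939 / 0.03590 = 1.6543
β_Bellamy = 0.05006 / 0.03590 = 1.3944
β_Arden = 0.05316 / 0.03590 = 1.4808
β_Dray = 0.08238 / 0.03590 = 2.2947
β_P = Σ w_i β_i = 0.21×1.6543 + 0.23×1.3944 + 0.33×1.4808 + 0.23×2.2947 = 1.6846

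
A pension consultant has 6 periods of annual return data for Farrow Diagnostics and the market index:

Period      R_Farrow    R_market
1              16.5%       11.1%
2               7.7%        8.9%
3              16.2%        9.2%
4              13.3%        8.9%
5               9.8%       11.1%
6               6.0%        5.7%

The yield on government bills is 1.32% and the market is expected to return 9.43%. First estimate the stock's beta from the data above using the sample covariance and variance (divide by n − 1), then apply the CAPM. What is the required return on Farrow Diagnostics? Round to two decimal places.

Mean R_i = (16.5 + 7.7 + 16.2 + 13.3 + 9.8 + 6.0) / 6 = 11.5833%
Mean R_m = (11.1 + 8.9 + 9.2 + 8.9 + 11.1 + 5.7) / 6 = 9.1500%
Σ(R_i − R̄_i)(R_m − R̄_m) = 26.1450  ⇒  Cov = 26.1450 / 5 = 5.2290
Σ(R_m − R̄_m)² = 19.6350  ⇒  Var(R_m) = 19.6350 / 5 = 3.9270
β = Cov / Var(R_m) = 5.2290 / 3.9270 = 1.3316
MRP = 9.43% − 1.32% = 8.11%
E(R) = R_f + β × MRP = 1.32% + 1.3316 × 8.11% = 12.12%

12.12%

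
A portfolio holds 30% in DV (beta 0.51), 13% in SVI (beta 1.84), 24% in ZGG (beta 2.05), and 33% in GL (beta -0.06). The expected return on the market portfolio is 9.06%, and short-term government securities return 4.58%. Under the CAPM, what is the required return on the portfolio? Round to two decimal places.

β_P = Σ w_i β_i = 0.30×0.51 + 0.13×1.84 + 0.24×2.05 + 0.33×-0.06 = 0.8644
MRP = 9.06% − 4.58% = 4.48%
E(R_P) = R_f + β_P × MRP = 4.58% + 0.8644 × 4.48% = 8.45%

8.45%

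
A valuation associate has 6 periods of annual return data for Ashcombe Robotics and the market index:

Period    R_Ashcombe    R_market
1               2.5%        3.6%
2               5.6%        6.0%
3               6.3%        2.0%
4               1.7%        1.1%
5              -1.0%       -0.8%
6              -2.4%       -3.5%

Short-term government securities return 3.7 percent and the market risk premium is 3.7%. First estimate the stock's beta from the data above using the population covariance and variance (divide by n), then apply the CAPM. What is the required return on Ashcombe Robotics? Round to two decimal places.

6.94%

Mean R_i = (2.5 + 5.6 + 6.3 + 1.7 − 1.0 − 2.4) / 6 = 2.1167%
Mean R_m = (3.6 + 6.0 + 2.0 + 1.1 − 0.8 − 3.5) / 6 = 1.4000%
Σ(R_i − R̄_i)(R_m − R̄_m) = 48.4900  ⇒  Cov = 48.4900 / 6 = 8.0817
Σ(R_m − R̄_m)² = 55.3000  ⇒  Var(R_m) = 55.3000 / 6 = 9.2167
β = Cov / Var(R_m) = 8.0817 / 9.2167 = 0.8769
E(R) = R_f + β × MRP = 3.7% + 0.8769 × 3.7% = 6.94%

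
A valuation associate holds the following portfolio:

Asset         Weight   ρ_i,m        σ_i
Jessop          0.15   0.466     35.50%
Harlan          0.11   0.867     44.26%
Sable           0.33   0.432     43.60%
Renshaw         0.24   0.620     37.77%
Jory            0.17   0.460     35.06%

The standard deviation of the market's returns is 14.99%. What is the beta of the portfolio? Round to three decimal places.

1.420

β_Jessop = 0.466 × 35.50% / 14.99% = 1.1036
β_Harlan = 0.867 × 44.26% / 14.99% = 2.5599
β_Sable = 0.432 × 43.60% / 14.99% = 1.2565
β_Renshaw = 0.620 × 37.77% / 14.99% = 1.5622
β_Jory = 0.460 × 35.06% / 14.99% = 1.0759
β_P = Σ w_i β_i = 0.15×1.1036 + 0.11×2.5599 + 0.33×1.2565 + 0.24×1.5622 + 0.17×1.0759 = 1.4196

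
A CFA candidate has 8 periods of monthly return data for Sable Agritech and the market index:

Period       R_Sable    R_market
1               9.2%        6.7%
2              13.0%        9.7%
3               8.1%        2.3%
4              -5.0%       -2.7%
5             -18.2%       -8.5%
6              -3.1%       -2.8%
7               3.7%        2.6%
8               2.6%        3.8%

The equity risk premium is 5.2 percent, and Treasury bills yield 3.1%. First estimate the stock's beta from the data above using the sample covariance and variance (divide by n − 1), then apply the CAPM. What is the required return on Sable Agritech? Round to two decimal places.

Mean R_i = (9.2 + 13.0 + 8.1 − 5.0 − 18.2 − 3.1 + 3.7 + 2.6) / 8 = 1.2875%
Mean R_m = (6.7 + 9.7 + 2.3 − 2.7 − 8.5 − 2.8 + 2.6 + 3.8) / 8 = 1.3875%
Σ(R_i − R̄_i)(R_m − R̄_m) = 388.4588  ⇒  Cov = 388.4588 / 7 = 55.4941
Σ(R_m − R̄_m)² = 237.4488  ⇒  Var(R_m) = 237.4488 / 7 = 33.9213
β = Cov / Var(R_m) = 55.4941 / 33.9213 = 1.6360
E(R) = R_f + β × MRP = 3.1% + 1.6360 × 5.2% = 11.61%

11.61%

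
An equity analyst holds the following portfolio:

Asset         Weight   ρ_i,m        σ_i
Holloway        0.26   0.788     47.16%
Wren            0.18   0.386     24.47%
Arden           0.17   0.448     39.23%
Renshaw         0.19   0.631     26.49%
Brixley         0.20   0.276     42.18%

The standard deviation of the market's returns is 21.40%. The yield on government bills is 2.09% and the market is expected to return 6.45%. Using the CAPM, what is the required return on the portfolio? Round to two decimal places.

β_Holloway = 0.788 × 47.16% / 21.40% = 1.7365
β_Wren = 0.386 × 24.47% / 21.40% = 0.4414
β_Arden = 0.448 × 39.23% / 21.40% = 0.8213
β_Renshaw = 0.631 × 26.49% / 21.40% = 0.7811
β_Brixley = 0.276 × 42.18% / 21.40% = 0.5440
β_P = Σ w_i β_i = 0.26×1.7365 + 0.18×0.4414 + 0.17×0.8213 + 0.19×0.7811 + 0.20×0.5440 = 0.9278
MRP = 6.45% − 2.09% = 4.36%
E(R_P) = R_f + β_P × MRP = 2.09% + 0.9278 × 4.36% = 6.14%

6.14%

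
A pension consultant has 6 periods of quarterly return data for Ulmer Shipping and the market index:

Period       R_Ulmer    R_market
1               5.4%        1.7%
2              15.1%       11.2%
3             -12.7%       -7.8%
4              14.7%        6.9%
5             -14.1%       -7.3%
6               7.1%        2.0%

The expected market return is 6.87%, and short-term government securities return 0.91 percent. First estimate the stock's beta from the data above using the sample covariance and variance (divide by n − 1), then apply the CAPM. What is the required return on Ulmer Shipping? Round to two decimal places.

Mean R_i = (5.4 + 15.1 − 12.7 + 14.7 − 14.1 + 7.1) / 6 = 2.5833%
Mean R_m = (1.7 + 11.2 − 7.8 + 6.9 − 7.3 + 2.0) / 6 = 1.1167%
Σ(R_i − R̄_i)(R_m − R̄_m) = 478.6117  ⇒  Cov = 478.6117 / 5 = 95.7223
Σ(R_m − R̄_m)² = 286.5883  ⇒  Var(R_m) = 286.5883 / 5 = 57.3177
β = Cov / Var(R_m) = 95.7223 / 57.3177 = 1.6700
MRP = 6.87% − 0.91% = 5.96%
E(R) = R_f + β × MRP = 0.91% + 1.6700 × 5.96% = 10.86%

10.86%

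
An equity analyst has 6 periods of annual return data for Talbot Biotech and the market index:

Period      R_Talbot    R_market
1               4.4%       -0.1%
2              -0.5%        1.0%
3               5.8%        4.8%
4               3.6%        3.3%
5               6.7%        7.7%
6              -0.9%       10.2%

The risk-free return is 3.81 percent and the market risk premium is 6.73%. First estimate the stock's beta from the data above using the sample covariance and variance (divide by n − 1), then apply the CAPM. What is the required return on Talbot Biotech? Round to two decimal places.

Mean R_i = (4.4 − 0.5 + 5.8 + 3.6 + 6.7 − 0.9) / 6 = 3.1833%
Mean R_m = (-0.1 + 1.0 + 4.8 + 3.3 + 7.7 + 10.2) / 6 = 4.4833%
Σ(R_i − R̄_i)(R_m − R̄_m) = -4.4417  ⇒  Cov = -4.4417 / 5 = -0.8883
Σ(R_m − R̄_m)² = 77.6683  ⇒  Var(R_m) = 77.6683 / 5 = 15.5337
β = Cov / Var(R_m) = -0.8883 / 15.5337 = -0.0572
E(R) = R_f + β × MRP = 3.81% + -0.0572 × 6.73% = 3.43%

3.43%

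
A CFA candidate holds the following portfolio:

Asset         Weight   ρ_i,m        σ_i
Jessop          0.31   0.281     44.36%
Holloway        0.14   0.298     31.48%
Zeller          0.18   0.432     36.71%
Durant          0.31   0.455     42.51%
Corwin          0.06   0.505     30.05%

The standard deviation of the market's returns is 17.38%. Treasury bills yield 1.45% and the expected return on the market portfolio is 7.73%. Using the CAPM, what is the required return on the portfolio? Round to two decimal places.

6.85%

β_Jessop = 0.281 × 44.36% / 17.38% = 0.7172
β_Holloway = 0.298 × 31.48% / 17.38% = 0.5398
β_Zeller = 0.432 × 36.71% / 17.38% = 0.9125
β_Durant = 0.455 × 42.51% / 17.38% = 1.1129
β_Corwin = 0.505 × 30.05% / 17.38% = 0.8731
β_P = Σ w_i β_i = 0.31×0.7172 + 0.14×0.5398 + 0.18×0.9125 + 0.31×1.1129 + 0.06×0.8731 = 0.8595
MRP = 7.73% − 1.45% = 6.28%
E(R_P) = R_f + β_P × MRP = 1.45% + 0.8595 × 6.28% = 6.85%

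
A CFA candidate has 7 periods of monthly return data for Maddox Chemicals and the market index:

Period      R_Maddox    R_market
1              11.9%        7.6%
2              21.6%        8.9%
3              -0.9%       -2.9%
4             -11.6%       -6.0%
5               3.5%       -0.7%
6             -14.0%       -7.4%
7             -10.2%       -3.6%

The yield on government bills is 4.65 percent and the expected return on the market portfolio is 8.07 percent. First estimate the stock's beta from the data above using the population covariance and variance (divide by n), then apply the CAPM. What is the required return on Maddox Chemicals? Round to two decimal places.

11.47%

Mean R_i = (11.9 + 21.6 − 0.9 − 11.6 + 3.5 − 14.0 − 10.2) / 7 = 0.0429%
Mean R_m = (7.6 + 8.9 − 2.9 − 6.0 − 0.7 − 7.4 − 3.6) / 7 = -0.5857%
Σ(R_i − R̄_i)(R_m − R̄_m) = 492.9357  ⇒  Cov = 492.9357 / 7 = 70.4194
Σ(R_m − R̄_m)² = 247.1886  ⇒  Var(R_m) = 247.1886 / 7 = 35.3127
β = Cov / Var(R_m) = 70.4194 / 35.3127 = 1.9942
MRP = 8.07% − 4.65% = 3.42%
E(R) = R_f + β × MRP = 4.65% + 1.9942 × 3.42% = 11.47%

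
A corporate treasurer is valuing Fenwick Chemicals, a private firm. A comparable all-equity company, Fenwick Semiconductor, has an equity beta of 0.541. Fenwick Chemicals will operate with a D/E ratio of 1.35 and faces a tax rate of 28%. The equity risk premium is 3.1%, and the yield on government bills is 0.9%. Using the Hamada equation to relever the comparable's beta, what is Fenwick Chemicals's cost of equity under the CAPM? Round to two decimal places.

4.21%

β_L = β_U × [1 + (1 − t)(D/E)] = 0.541 × [1 + (1 − 0.28) × 1.35]
    = 0.541 × [1 + 0.72 × 1.35] = 0.541 × 1.9720 = 1.0669
E(R) = R_f + β_L × MRP = 0.9% + 1.0669 × 3.1% = 4.21%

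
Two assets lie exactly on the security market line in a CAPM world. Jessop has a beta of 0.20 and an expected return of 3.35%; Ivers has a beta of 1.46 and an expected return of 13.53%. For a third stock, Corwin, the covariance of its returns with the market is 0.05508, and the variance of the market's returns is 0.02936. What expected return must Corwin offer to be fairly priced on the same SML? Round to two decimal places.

16.89%

MRP = (13.53% − 3.35%) / (1.46 − 0.20) = 8.0794%
R_f = 3.35% − 0.20 × 8.0794% = 1.7341%
β_Corwin = Cov / Var(R_m) = 0.05508 / 0.02936 = 1.8760
E(R_Corwin) = R_f + β × MRP = 1.7341% + 1.8760 × 8.0794% = 16.89%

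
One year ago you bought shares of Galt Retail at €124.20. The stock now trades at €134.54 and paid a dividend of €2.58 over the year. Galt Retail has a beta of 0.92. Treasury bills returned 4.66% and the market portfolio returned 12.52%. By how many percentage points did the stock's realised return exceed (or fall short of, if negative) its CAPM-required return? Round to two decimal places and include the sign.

-1.49%

Realised HPR = (P1 + D1 − P0) / P0 = (134.54 + 2.58 − 124.20) / 124.20 = 12.92 / 124.20 = 10.4026%
MRP = 12.52% − 4.66% = 7.86%
CAPM required = R_f + β·MRP = 4.66% + 0.92 × 7.86% = 11.8912%
α = realised − required = 10.4026% − 11.8912% = -1.49%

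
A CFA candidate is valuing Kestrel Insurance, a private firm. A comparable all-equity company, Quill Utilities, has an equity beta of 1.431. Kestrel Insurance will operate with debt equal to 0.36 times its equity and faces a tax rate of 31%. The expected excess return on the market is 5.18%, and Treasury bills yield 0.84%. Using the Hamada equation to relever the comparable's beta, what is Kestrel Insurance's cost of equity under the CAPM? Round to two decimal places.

β_L = β_U × [1 + (1 − t)(D/E)] = 1.431 × [1 + (1 − 0.31) × 0.36]
    = 1.431 × [1 + 0.69 × 0.36] = 1.431 × 1.2484 = 1.7865
E(R) = R_f + β_L × MRP = 0.84% + 1.7865 × 5.18% = 10.09%

10.09%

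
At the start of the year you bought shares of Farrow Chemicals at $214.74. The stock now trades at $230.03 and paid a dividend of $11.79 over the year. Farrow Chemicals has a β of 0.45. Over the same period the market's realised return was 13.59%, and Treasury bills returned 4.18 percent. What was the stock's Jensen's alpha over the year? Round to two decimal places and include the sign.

Realised HPR = (P1 + D1 − P0) / P0 = (230.03 + 11.79 − 214.74) / 214.74 = 27.08 / 214.74 = 12.6106%
MRP = 13.59% − 4.18% = 9.41%
CAPM required = R_f + β·MRP = 4.18% + 0.45 × 9.41% = 8.4145%
α = realised − required = 12.6106% − 8.4145% = +4.20%

+4.20%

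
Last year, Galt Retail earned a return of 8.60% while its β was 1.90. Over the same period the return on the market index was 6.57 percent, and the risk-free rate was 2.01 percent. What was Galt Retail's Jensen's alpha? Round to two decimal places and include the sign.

Market excess return = 6.57% − 2.01% = 4.56%
CAPM benchmark = R_f + β(R_m − R_f) = 2.01% + 1.90 × 4.56% = 10.6740%
α = actual − benchmark = 8.60% − 10.6740% = -2.07%

-2.07%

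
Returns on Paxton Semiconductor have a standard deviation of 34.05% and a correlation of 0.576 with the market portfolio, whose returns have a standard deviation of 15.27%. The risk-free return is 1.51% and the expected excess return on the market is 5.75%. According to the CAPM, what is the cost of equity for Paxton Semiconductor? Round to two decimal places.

β = ρ × σ_i / σ_m = 0.576 × 34.05% / 15.27% = 1.2844
E(R) = 1.51% + 1.2844 × 5.75% = 8.90%

8.90%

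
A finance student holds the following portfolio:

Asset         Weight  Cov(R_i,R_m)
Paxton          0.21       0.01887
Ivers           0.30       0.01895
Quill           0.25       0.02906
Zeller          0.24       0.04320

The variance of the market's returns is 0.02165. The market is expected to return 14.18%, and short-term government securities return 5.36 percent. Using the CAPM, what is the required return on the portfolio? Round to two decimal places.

β_Paxton = 0.01887 / 0.02165 = 0.8716
β_Ivers = 0.01895 / 0.02165 = 0.8753
β_Quill = 0.02906 / 0.02165 = 1.3423
β_Zeller = 0.04320 / 0.02165 = 1.9954
β_P = Σ w_i β_i = 0.21×0.8716 + 0.30×0.8753 + 0.25×1.3423 + 0.24×1.9954 = 1.2601
MRP = 14.18% − 5.36% = 8.82%
E(R_P) = R_f + β_P × MRP = 5.36% + 1.2601 × 8.82% = 16.47%

16.47%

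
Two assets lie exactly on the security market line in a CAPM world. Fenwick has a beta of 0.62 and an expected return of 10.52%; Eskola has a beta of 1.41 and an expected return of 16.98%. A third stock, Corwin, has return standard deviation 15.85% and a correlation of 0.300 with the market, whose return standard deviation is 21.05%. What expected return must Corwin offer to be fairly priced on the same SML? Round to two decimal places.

7.30%

MRP = (16.98% − 10.52%) / (1.41 − 0.62) = 8.1772%
R_f = 10.52% − 0.62 × 8.1772% = 5.4501%
β_Corwin = ρ·σ_i/σ_m = 0.300 × 15.85 / 21.05 = 0.2259
E(R_Corwin) = R_f + β × MRP = 5.4501% + 0.2259 × 8.1772% = 7.30%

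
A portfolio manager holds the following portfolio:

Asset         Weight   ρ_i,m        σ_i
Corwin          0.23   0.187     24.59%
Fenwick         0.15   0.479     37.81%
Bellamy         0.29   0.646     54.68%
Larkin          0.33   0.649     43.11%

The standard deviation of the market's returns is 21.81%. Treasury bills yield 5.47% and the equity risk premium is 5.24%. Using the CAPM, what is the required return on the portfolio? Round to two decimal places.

11.06%

β_Corwin = 0.187 × 24.59% / 21.81% = 0.2108
β_Fenwick = 0.479 × 37.81% / 21.81% = 0.8304
β_Bellamy = 0.646 × 54.68% / 21.81% = 1.6196
β_Larkin = 0.649 × 43.11% / 21.81% = 1.2828
β_P = Σ w_i β_i = 0.23×0.2108 + 0.15×0.8304 + 0.29×1.6196 + 0.33×1.2828 = 1.0661
E(R_P) = R_f + β_P × MRP = 5.47% + 1.0661 × 5.24% = 11.06%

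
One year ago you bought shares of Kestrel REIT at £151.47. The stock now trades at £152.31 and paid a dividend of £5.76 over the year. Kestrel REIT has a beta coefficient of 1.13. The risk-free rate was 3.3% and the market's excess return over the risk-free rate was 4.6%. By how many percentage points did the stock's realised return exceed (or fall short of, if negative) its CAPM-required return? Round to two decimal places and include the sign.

-4.14%

Realised HPR = (P1 + D1 − P0) / P0 = (152.31 + 5.76 − 151.47) / 151.47 = 6.60 / 151.47 = 4.3573%
CAPM required = R_f + β·MRP = 3.3% + 1.13 × 4.6% = 8.4980%
α = realised − required = 4.3573% − 8.4980% = -4.14%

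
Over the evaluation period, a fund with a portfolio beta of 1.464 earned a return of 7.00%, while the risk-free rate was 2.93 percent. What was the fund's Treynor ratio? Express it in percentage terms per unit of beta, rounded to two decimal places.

2.78%

Treynor = (R_P − R_f) / β_P = (7.00% − 2.93%) / 1.4640 = 4.07% / 1.4640 = 2.78%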